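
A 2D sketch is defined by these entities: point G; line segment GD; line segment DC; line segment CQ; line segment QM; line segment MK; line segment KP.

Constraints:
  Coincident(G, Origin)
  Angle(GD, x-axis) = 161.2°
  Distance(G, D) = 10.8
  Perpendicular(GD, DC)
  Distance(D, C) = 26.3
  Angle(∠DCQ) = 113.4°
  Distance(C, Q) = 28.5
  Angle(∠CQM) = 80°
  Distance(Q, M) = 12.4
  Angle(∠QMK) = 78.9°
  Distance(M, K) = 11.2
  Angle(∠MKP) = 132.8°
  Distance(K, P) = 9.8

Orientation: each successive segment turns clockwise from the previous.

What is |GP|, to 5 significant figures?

32.025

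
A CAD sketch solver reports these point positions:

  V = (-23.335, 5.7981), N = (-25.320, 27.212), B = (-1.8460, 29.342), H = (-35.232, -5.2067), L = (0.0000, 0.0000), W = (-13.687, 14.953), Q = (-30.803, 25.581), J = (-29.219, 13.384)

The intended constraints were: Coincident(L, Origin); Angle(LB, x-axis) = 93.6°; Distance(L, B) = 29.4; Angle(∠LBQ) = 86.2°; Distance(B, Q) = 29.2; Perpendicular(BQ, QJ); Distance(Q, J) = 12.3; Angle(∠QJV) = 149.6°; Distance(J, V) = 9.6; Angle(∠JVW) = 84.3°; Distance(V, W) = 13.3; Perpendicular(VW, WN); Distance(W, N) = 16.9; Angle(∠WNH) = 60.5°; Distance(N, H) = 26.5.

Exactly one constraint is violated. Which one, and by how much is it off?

Distance(N, H) = 26.5 — off by 7.40.

L = (0.00, 0.00) ✓; LB at 93.60° ✓; |LB| = 29.40 ✓; ∠LBQ = 86.20° ✓; |BQ| = 29.20 ✓; ∠(BQ, QJ) = 90.00° ✓; |QJ| = 12.30 ✓; ∠QJV = 149.6° ✓; |JV| = 9.600 ✓; ∠JVW = 84.30° ✓; |VW| = 13.30 ✓; ∠(VW, WN) = 90.00° ✓; |WN| = 16.90 ✓; ∠WNH = 60.50° ✓; |NH| = 33.90 ✗.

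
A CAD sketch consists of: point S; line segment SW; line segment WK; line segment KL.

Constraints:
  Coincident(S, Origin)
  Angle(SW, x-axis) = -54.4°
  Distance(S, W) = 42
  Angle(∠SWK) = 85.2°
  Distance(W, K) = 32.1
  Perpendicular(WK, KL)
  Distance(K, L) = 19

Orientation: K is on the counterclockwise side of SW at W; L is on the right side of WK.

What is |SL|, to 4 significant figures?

67.23

S is at the origin; SW runs at -54.4° with length 42.0, so W = 42.0·(cos -54.4°, sin -54.4°) = (24.45, -34.15). ∠SWK = 85.2°, so WK runs at -54.4° + (180° − 85.2°) = 40.40° from the x-axis; with |WK| = 32.1, K = W + 32.1·(cos 40.40°, sin 40.40°) = (48.89, -13.35). WK is perpendicular to KL; with |KL| = 19.0 on the right of WK, L = K + 19.0·(0.6481, -0.7615) = (61.21, -27.81). Then |SL| = |L − S| = 67.23.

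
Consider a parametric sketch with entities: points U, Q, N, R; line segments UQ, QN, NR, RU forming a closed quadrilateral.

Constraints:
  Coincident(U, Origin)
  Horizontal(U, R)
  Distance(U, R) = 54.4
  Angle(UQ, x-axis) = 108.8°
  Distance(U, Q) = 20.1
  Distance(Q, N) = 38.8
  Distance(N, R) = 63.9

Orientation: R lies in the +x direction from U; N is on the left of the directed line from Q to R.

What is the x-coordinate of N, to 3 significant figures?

15.7

U is at the origin; UR is horizontal with |UR| = 54.4 and R in +x, so R = (54.4, 0). UQ runs at 108.8° with |UQ| = 20.1, so Q = (-6.48, 19.0). N is determined by |QN| = 38.8 and |NR| = 63.9 together: it lies at the intersection of circle(Q, 38.8) and circle(R, 63.9). With |QR| = 63.8, the foot of the radical line on QR is 11.7 from Q and the perpendicular offset is √(38.8² − 11.7²) = 37.0. Taking the left-of-QR solution: N = (15.7, 50.9).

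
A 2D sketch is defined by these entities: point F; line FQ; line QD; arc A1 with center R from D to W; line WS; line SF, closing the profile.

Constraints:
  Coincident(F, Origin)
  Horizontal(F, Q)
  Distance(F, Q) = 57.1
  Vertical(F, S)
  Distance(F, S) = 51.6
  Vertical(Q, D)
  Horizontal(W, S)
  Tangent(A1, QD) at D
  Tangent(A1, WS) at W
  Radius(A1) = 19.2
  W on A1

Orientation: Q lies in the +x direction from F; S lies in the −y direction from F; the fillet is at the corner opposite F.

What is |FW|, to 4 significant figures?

64.02

F is at the origin; FQ is horizontal with |FQ| = 57.1 and Q on the +x side, so Q = (57.10, 0.000). F and S share the same x with |FS| = 51.6 and S on the −y side, so S = (0.000, -51.60). The virtual corner opposite F is at (57.10, -51.60). A1 meets QD tangentially, so RD is at right angles to QD and since A1 is tangent to WS there, RW ⟂ WS, with radius 19.2, so the center R sits 19.2 in from both sides at R = (37.90, -32.40). That places the tangent points at D = (57.10, -32.40) on QD and W = (37.90, -51.60) on WS. Then |FW| = |W − F| = 64.02.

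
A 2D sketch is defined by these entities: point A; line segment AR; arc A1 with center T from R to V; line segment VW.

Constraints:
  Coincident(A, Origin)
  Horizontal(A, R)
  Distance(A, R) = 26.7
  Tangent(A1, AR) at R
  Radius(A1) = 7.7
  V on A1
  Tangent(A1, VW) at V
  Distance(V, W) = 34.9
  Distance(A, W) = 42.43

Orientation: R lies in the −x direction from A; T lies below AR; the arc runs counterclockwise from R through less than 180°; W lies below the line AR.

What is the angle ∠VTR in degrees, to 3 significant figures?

126°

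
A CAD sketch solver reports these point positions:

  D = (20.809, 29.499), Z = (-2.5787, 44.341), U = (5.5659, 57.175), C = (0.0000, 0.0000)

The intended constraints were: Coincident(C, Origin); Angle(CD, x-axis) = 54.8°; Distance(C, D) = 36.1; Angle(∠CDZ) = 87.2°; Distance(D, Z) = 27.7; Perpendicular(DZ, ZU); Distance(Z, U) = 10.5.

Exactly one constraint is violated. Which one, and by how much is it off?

Distance(Z, U) = 10.5 — off by 4.70.

C = (0.00, 0.00) ✓; CD at 54.80° ✓; |CD| = 36.10 ✓; ∠CDZ = 87.20° ✓; |DZ| = 27.70 ✓; ∠(DZ, ZU) = 90.00° ✓; |ZU| = 15.20 ✗.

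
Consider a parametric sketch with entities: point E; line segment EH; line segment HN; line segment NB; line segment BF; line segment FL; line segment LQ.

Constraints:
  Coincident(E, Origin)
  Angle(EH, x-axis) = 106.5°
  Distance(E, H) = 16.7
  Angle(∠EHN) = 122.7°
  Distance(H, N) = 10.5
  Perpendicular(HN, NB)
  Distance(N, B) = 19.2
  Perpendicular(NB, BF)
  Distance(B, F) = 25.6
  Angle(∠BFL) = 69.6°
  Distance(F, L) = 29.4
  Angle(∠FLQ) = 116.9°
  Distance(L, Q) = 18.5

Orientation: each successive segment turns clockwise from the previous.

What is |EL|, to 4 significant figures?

22.79

E is at the origin; EH runs at 106.5° with length 16.7, so H = (-4.743, 16.01). ∠EHN = 122.7° gives HN at 49.20° from the x-axis; with |HN| = 10.5, N = (2.118, 23.96). HN is perpendicular to NB, so NB runs at -40.80°; with |NB| = 19.2, B = (16.65, 11.42). NB ⟂ BF, so BF runs at -130.8°; with |BF| = 25.6, F = (-0.07540, -7.964). ∠BFL = 69.6° gives FL at 118.8° from the x-axis; with |FL| = 29.4, L = (-14.24, 17.80). Then |EL| = |L − E| = 22.79.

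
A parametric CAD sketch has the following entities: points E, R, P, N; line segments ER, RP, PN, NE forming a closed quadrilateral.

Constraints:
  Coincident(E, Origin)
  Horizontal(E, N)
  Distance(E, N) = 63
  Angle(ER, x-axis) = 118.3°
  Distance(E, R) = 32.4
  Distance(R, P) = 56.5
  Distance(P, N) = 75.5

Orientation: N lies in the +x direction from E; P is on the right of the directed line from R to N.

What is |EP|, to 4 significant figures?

28.37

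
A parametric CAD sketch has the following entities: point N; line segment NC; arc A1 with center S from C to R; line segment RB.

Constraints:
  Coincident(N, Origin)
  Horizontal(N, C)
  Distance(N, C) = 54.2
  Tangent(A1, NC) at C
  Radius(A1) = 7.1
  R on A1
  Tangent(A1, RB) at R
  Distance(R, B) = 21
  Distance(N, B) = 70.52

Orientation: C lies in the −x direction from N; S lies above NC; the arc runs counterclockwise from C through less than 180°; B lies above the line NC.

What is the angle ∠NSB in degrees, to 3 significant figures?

128°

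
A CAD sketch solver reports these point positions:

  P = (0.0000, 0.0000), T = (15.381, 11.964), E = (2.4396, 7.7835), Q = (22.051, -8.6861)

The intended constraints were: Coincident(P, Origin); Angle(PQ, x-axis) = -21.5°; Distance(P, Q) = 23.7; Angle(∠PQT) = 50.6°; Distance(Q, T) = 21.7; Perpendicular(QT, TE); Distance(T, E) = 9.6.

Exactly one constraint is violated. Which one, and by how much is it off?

Distance(T, E) = 9.6 — off by 4.00.

P = (0.00, 0.00) ✓; PQ at -21.50° ✓; |PQ| = 23.70 ✓; ∠PQT = 50.60° ✓; |QT| = 21.70 ✓; ∠(QT, TE) = 90.00° ✓; |TE| = 13.60 ✗.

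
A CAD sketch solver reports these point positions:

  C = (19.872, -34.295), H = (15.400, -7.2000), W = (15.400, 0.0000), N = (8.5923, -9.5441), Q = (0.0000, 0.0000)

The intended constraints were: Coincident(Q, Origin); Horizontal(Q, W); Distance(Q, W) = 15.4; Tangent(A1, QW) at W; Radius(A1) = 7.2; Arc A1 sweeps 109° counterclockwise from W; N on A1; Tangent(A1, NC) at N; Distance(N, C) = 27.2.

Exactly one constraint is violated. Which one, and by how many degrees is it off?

Tangent(A1, NC) at N — off by 5.50°.

Q = (0.00, 0.00) ✓; Q.y = 0.00, W.y = 0.00 ✓; |QW| = 15.40 ✓; ∠(HW, WQ) = 90.00° ✓; |HW| = 7.200 ✓; bearing(H→N) − bearing(H→W) = 109.0° ✓; |HN| = 7.200 ✓; ∠(HN, NC) = 84.50° ✗; |NC| = 27.20 ✓.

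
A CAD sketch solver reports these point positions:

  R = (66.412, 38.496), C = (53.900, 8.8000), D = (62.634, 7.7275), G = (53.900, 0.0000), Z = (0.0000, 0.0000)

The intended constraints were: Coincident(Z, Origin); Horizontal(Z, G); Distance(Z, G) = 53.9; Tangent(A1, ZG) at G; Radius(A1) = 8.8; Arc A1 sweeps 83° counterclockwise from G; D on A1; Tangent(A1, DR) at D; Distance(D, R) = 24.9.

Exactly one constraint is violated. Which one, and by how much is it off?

Distance(D, R) = 24.9 — off by 6.10.

Z = (0.00, 0.00) ✓; Z.y = 0.00, G.y = 0.00 ✓; |ZG| = 53.90 ✓; ∠(CG, GZ) = 90.00° ✓; |CG| = 8.800 ✓; bearing(C→D) − bearing(C→G) = 83.00° ✓; |CD| = 8.800 ✓; ∠(CD, DR) = 90.00° ✓; |DR| = 31.00 ✗.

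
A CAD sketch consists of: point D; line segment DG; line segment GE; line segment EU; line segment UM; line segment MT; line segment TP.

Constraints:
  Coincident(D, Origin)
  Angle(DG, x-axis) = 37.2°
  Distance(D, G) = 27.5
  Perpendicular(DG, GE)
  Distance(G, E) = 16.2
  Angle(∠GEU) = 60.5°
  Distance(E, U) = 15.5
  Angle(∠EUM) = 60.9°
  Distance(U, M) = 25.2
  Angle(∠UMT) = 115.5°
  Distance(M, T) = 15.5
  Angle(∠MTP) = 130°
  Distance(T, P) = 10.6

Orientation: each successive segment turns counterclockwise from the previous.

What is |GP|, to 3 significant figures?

26.5

∠UMT = 115.5° gives MT at 70.3° from the x-axis; with |MT| = 15.5, T = (36.3, 32.4). ∠MTP = 130.0° gives TP at 120° from the x-axis; with |TP| = 10.6, P = (30.9, 41.6). Then |GP| = |P − G| = 26.5.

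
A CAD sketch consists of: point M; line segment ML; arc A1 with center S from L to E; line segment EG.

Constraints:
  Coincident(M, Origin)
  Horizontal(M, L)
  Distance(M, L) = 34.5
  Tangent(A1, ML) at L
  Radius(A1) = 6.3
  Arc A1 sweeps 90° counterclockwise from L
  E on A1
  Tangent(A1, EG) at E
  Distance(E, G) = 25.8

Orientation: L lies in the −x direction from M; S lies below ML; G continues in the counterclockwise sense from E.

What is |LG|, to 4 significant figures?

32.71

M is at the origin; M and L share the same y with |ML| = 34.5 and L on the −x side, so L = (-34.50, 0.000). A1 meets ML tangentially, so SL is at right angles to ML, so S = L + (0, -6.3) = (-34.50, -6.300). On A1, L sits at bearing 90° from S; a 90° counterclockwise sweep puts E at bearing 180°, so E = S + 6.3·(cos 180°, sin 180°) = (-40.80, -6.300). Tangency of A1 to EG means the radius SE is perpendicular to EG, so EG runs along (−sin 180°, cos 180°); with |EG| = 25.8, G = (-40.80, -32.10). Then |LG| = |G − L| = 32.71.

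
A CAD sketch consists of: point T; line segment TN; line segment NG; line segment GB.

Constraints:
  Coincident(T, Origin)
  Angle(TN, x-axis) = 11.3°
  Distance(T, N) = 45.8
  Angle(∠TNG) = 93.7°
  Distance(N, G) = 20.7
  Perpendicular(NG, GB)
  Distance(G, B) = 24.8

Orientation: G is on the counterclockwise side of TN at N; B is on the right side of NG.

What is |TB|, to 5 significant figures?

74.367

T is at the origin; TN runs at 11.3° with length 45.8, so N = 45.8·(cos 11.3°, sin 11.3°) = (44.912, 8.9743). ∠TNG = 93.7°, so NG runs at 11.3° + (180° − 93.7°) = 97.600° from the x-axis; with |NG| = 20.7, G = N + 20.7·(cos 97.600°, sin 97.600°) = (42.174, 29.492). NG ⟂ GB; with |GB| = 24.8 on the right of NG, B = G + 24.8·(0.99122, 0.13226) = (66.757, 32.772). Then |TB| = |B − T| = 74.367.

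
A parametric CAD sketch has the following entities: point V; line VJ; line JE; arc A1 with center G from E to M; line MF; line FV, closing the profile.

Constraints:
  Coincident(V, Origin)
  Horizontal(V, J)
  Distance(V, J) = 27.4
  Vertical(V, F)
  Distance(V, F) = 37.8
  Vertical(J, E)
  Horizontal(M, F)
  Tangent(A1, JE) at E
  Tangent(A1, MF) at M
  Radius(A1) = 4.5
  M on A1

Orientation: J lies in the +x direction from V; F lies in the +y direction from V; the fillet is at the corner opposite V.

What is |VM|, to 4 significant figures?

44.20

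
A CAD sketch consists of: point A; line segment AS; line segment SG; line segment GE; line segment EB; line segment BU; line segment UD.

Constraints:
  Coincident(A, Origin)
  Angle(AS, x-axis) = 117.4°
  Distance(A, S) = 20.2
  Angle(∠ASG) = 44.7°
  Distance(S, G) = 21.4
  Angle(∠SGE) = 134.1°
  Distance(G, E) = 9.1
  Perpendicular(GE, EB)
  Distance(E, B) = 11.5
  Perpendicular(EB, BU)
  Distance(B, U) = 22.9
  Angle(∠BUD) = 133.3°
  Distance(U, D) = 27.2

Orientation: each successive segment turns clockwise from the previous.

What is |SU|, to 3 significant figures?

4.02

A is at the origin; AS runs at 117.4° with length 20.2, so S = (-9.30, 17.9). ∠ASG = 44.7° gives SG at -17.9° from the x-axis; with |SG| = 21.4, G = (11.1, 11.4). ∠SGE = 134.1° gives GE at -63.8° from the x-axis; with |GE| = 9.1, E = (15.1, 3.19). The perpendicularity gives EB at right angles to GE, so EB runs at -154°; with |EB| = 11.5, B = (4.77, -1.89). EB ⟂ BU, so BU runs at 116°; with |BU| = 22.9, U = (-5.34, 18.7). Then |SU| = |U − S| = 4.02.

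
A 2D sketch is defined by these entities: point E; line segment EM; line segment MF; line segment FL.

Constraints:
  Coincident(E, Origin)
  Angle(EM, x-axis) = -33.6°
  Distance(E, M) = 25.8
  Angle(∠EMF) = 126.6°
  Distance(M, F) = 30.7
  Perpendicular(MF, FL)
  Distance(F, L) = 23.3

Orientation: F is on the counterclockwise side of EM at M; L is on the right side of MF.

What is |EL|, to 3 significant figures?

63.7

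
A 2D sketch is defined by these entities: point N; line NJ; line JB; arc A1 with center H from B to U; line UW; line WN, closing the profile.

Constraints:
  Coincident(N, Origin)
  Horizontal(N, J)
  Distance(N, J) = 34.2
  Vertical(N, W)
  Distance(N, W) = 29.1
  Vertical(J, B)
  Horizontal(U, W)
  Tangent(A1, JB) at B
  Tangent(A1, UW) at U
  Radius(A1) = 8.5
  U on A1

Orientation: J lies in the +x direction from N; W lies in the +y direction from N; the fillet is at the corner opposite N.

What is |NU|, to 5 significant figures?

38.824

N is at the origin; N and J share the same y with |NJ| = 34.2 and J on the +x side, so J = (34.200, 0.0000). NW is vertical with |NW| = 29.1 and W on the +y side, so W = (0.0000, 29.100). The virtual corner opposite N is at (34.200, 29.100). Tangency of A1 to JB means the radius HB is perpendicular to JB and since A1 is tangent to UW there, HU ⟂ UW, with radius 8.5, so the center H sits 8.5 in from both sides at H = (25.700, 20.600). That places the tangent points at B = (34.200, 20.600) on JB and U = (25.700, 29.100) on UW. Then |NU| = |U − N| = 38.824.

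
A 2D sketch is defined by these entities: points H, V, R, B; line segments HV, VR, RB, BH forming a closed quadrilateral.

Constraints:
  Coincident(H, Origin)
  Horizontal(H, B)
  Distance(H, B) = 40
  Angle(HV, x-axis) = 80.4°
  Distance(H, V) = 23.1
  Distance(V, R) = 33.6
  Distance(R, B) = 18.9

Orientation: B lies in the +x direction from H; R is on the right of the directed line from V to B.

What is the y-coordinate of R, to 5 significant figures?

-5.5448

H is at the origin; HB is horizontal with |HB| = 40.0 and B in +x, so B = (40.0, 0). HV runs at 80.4° with |HV| = 23.1, so V = (3.8524, 22.777). R is determined by |VR| = 33.6 and |RB| = 18.9 together: it lies at the intersection of circle(V, 33.6) and circle(B, 18.9). With |VB| = 42.725, the foot of the radical line on VB is 30.394 from V and the perpendicular offset is √(33.6² − 30.394²) = 14.323. Taking the right-of-VB solution: R = (21.932, -5.5448).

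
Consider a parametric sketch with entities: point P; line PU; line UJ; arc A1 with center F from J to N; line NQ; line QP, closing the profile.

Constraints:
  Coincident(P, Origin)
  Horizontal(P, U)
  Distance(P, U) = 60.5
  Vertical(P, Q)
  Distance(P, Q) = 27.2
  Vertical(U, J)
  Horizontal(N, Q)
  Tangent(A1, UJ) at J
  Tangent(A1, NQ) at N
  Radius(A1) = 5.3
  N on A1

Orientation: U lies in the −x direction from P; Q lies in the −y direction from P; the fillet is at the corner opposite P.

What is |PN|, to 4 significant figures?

61.54

P is at the origin; PU is horizontal with |PU| = 60.5 and U on the −x side, so U = (-60.50, 0.000). P and Q share the same x with |PQ| = 27.2 and Q on the −y side, so Q = (0.000, -27.20). The virtual corner opposite P is at (-60.50, -27.20). Since A1 is tangent to UJ there, FJ ⟂ UJ and the tangent condition forces FN to be normal to NQ, with radius 5.3, so the center F sits 5.3 in from both sides at F = (-55.20, -21.90). That places the tangent points at J = (-60.50, -21.90) on UJ and N = (-55.20, -27.20) on NQ. Then |PN| = |N − P| = 61.54.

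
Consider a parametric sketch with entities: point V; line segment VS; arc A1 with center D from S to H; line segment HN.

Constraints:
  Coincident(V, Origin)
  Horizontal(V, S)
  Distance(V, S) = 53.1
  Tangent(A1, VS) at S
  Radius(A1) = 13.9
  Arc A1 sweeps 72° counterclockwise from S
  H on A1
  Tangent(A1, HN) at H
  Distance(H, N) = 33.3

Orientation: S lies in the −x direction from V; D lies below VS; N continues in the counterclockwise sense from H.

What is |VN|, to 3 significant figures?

87.0

V is at the origin; VS is horizontal with |VS| = 53.1 and S on the −x side, so S = (-53.1, 0.00). The tangent condition forces DS to be normal to VS, so D = S + (0, -13.9) = (-53.1, -13.9). On A1, S sits at bearing 90° from D; a 72° counterclockwise sweep puts H at bearing 162°, so H = D + 13.9·(cos 162°, sin 162°) = (-66.3, -9.60). Since A1 is tangent to HN there, DH ⟂ HN, so HN runs along (−sin 162°, cos 162°); with |HN| = 33.3, N = (-76.6, -41.3). Then |VN| = |N − V| = 87.0.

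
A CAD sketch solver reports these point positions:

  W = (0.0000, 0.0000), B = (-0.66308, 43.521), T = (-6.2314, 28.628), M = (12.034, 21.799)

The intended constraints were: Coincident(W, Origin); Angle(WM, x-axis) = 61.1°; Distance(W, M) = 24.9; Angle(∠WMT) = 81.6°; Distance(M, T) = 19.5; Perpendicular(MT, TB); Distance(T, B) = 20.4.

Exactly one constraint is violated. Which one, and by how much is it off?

Distance(T, B) = 20.4 — off by 4.50.

W = (0.00, 0.00) ✓; WM at 61.10° ✓; |WM| = 24.90 ✓; ∠WMT = 81.60° ✓; |MT| = 19.50 ✓; ∠(MT, TB) = 90.00° ✓; |TB| = 15.90 ✗.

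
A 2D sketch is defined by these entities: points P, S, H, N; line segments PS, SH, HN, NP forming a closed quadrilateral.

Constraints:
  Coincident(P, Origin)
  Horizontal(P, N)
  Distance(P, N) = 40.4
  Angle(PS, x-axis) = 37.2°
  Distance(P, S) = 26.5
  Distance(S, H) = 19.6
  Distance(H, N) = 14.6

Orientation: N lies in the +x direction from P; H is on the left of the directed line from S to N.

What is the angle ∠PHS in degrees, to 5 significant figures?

23.918°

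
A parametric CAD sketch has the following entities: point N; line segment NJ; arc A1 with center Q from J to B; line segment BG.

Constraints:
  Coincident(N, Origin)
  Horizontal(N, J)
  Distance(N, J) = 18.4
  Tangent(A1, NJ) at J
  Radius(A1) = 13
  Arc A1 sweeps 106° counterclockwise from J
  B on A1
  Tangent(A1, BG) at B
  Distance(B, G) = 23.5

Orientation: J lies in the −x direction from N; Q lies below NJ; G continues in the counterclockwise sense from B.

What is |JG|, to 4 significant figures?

39.63

N is at the origin; N and J share the same y with |NJ| = 18.4 and J on the −x side, so J = (-18.40, 0.000). A1 meets NJ tangentially, so QJ is at right angles to NJ, so Q = J + (0, -13) = (-18.40, -13.00). On A1, J sits at bearing 90° from Q; a 106° counterclockwise sweep puts B at bearing 196°, so B = Q + 13.0·(cos 196°, sin 196°) = (-30.90, -16.58). Tangency of A1 to BG means the radius QB is perpendicular to BG, so BG runs along (−sin 196°, cos 196°); with |BG| = 23.5, G = (-24.42, -39.17). Then |JG| = |G − J| = 39.63.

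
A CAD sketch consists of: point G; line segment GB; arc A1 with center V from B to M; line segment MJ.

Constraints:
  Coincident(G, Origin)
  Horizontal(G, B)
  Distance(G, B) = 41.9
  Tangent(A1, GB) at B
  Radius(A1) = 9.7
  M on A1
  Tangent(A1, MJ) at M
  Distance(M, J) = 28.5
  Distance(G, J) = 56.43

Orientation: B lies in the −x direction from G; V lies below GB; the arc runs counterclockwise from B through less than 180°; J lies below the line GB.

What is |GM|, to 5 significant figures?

52.605

Checks: |VM| = 9.700 ✓; ∠(VM, MJ) = 90.00° ✓; |MJ| = 28.50 ✓; |GJ| = 56.43 ✓.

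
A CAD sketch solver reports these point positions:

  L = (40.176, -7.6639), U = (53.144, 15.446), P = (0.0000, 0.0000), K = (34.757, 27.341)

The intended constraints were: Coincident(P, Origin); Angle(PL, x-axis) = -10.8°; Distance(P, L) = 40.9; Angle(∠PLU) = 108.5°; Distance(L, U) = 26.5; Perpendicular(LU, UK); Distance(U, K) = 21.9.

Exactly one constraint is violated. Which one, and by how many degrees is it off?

Perpendicular(LU, UK) — off by 3.60°.

P = (0.00, 0.00) ✓; PL at -10.80° ✓; |PL| = 40.90 ✓; ∠PLU = 108.5° ✓; |LU| = 26.50 ✓; ∠(LU, UK) = 86.40° ✗; |UK| = 21.90 ✓.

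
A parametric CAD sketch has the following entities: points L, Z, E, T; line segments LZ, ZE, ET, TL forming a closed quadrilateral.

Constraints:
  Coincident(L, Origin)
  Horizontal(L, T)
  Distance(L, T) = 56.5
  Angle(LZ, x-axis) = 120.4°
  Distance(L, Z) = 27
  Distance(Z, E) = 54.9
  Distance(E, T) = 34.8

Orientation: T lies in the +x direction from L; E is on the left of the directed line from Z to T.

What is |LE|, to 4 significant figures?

51.16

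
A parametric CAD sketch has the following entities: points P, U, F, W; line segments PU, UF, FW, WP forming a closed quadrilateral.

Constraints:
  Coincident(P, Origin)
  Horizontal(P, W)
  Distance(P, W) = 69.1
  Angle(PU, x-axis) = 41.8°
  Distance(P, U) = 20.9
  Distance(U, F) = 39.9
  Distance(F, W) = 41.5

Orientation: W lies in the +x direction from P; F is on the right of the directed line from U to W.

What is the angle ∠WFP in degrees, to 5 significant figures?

115.89°

P is at the origin; PW is horizontal with |PW| = 69.1 and W in +x, so W = (69.1, 0). PU runs at 41.8° with |PU| = 20.9, so U = (15.580, 13.931). F is determined by |UF| = 39.9 and |FW| = 41.5 together: it lies at the intersection of circle(U, 39.9) and circle(W, 41.5). With |UW| = 55.303, the foot of the radical line on UW is 26.474 from U and the perpendicular offset is √(39.9² − 26.474²) = 29.852. Taking the right-of-UW solution: F = (33.681, -21.628).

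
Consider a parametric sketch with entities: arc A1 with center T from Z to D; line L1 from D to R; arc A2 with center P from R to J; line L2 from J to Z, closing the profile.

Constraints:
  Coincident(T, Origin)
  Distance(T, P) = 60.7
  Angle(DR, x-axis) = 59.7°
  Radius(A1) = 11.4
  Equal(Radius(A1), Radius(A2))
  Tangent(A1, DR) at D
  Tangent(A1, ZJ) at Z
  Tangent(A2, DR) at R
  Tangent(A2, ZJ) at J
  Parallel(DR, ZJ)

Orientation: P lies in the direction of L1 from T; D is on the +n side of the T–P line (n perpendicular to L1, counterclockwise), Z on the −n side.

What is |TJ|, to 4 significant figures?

61.76

Tangency of A1 to both parallel lines with radius 11.4 puts D and Z at T ± 11.4·n: D = (-9.843, 5.752), Z = (9.843, -5.752). Equal radii place R and J the same way about P: R = P + 11.4·n = (20.78, 58.16), J = P − 11.4·n = (40.47, 46.66). Then |TJ| = |J − T| = 61.76.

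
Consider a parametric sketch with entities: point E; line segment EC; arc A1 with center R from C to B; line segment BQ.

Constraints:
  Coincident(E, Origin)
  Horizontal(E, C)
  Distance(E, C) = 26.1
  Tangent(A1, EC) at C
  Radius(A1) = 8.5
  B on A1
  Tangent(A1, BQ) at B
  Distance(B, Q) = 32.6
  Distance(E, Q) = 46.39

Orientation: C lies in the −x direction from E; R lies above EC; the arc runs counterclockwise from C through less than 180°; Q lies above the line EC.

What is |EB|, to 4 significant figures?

19.89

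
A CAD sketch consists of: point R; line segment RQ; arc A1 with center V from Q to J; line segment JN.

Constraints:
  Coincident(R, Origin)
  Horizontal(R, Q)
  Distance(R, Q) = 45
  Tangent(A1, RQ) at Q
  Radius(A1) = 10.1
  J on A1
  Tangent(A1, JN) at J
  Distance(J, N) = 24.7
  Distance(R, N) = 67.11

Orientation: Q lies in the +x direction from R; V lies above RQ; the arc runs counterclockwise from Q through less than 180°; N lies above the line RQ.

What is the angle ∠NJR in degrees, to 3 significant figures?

107°

R is at the origin; RQ is horizontal with |RQ| = 45.0 and Q on the +x side, so Q = (45.0, 0.00). A1 meets RQ tangentially, so VQ is at right angles to RQ, so V = Q + (0, 10.1) = (45.0, 10.1). Since VJ ⟂ JN (tangency), |VN| = √(10.1² + 24.7²) = 26.7 regardless of where J sits on A1. So N lies on both circle(R, 67.11) and circle(V, 26.7); the above-RQ intersection is N = (58.3, 33.2). J is the foot of the tangent from N: J = (55.0, 8.75).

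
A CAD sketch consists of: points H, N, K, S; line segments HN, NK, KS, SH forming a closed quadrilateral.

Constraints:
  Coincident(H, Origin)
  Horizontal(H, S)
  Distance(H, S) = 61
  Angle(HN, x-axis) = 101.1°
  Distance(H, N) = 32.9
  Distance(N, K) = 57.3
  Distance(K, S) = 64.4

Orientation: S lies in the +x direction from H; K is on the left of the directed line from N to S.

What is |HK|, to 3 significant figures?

75.1

Checks: |NK| = 57.30 ✓; |KS| = 64.40 ✓.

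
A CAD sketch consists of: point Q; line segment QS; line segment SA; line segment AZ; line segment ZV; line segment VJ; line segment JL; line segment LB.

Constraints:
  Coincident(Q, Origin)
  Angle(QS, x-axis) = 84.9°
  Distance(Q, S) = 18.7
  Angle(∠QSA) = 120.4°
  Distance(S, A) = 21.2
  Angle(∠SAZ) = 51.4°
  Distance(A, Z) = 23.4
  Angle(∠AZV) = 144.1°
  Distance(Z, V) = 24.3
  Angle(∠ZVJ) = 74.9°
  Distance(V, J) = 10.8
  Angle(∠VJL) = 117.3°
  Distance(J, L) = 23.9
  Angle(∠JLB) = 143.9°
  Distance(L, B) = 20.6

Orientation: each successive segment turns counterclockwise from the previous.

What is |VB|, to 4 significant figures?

45.57

∠VJL = 117.3° gives JL at 116.8° from the x-axis; with |JL| = 23.9, L = (-3.482, 18.77). ∠JLB = 143.9° gives LB at 152.9° from the x-axis; with |LB| = 20.6, B = (-21.82, 28.15). Then |VB| = |B − V| = 45.57.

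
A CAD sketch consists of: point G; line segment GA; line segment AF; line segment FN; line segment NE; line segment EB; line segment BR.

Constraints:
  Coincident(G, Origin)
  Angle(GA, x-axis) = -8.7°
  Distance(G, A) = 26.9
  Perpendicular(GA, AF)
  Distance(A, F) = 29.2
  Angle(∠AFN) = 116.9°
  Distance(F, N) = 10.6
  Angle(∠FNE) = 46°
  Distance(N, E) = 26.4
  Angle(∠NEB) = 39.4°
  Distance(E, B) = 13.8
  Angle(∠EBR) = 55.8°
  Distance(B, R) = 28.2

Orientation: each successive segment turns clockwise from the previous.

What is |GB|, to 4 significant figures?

37.29

G is at the origin; GA runs at -8.7° with length 26.9, so A = (26.59, -4.069). The perpendicularity gives AF at right angles to GA, so AF runs at -98.70°; with |AF| = 29.2, F = (22.17, -32.93). ∠AFN = 116.9° gives FN at -161.8° from the x-axis; with |FN| = 10.6, N = (12.10, -36.24). ∠FNE = 46.0° gives NE at 64.20° from the x-axis; with |NE| = 26.4, E = (23.59, -12.48). ∠NEB = 39.4° gives EB at -76.40° from the x-axis; with |EB| = 13.8, B = (26.84, -25.89). Then |GB| = |B − G| = 37.29.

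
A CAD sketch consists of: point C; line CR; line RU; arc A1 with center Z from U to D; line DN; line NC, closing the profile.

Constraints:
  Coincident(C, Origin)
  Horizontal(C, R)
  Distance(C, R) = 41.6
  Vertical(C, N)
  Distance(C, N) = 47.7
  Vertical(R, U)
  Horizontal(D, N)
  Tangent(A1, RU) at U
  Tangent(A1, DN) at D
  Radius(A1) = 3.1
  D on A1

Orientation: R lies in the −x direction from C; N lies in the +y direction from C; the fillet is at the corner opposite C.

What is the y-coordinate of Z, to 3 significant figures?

44.6

CN is vertical with |CN| = 47.7 and N on the +y side, so N = (0.00, 47.7). The virtual corner opposite C is at (-41.6, 47.7). Tangency of A1 to RU means the radius ZU is perpendicular to RU and the tangent condition forces ZD to be normal to DN, with radius 3.1, so the center Z sits 3.1 in from both sides at Z = (-38.5, 44.6). So Z.y = 44.6.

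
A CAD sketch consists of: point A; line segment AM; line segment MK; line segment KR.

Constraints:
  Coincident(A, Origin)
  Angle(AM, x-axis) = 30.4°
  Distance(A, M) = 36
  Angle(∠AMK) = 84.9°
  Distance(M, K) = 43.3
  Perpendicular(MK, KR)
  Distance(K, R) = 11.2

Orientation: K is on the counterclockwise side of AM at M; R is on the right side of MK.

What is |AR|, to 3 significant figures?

61.8

A is at the origin; AM runs at 30.4° with length 36.0, so M = 36.0·(cos 30.4°, sin 30.4°) = (31.1, 18.2). ∠AMK = 84.9°, so MK runs at 30.4° + (180° − 84.9°) = 126° from the x-axis; with |MK| = 43.3, K = M + 43.3·(cos 126°, sin 126°) = (5.91, 53.5). MK is perpendicular to KR; with |KR| = 11.2 on the right of MK, R = K + 11.2·(0.814, 0.581) = (15.0, 60.0). Then |AR| = |R − A| = 61.8.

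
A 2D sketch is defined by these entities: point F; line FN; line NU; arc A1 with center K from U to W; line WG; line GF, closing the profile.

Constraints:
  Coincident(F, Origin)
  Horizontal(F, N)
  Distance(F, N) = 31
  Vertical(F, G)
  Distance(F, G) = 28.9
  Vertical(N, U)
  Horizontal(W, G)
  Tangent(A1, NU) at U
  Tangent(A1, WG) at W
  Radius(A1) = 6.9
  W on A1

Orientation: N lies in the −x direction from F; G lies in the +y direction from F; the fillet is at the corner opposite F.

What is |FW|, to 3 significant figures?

37.6

F is at the origin; FN is horizontal with |FN| = 31.0 and N on the −x side, so N = (-31.0, 0.00). F and G share the same x with |FG| = 28.9 and G on the +y side, so G = (0.00, 28.9). The virtual corner opposite F is at (-31.0, 28.9). A1 meets NU tangentially, so KU is at right angles to NU and tangency of A1 to WG means the radius KW is perpendicular to WG, with radius 6.9, so the center K sits 6.9 in from both sides at K = (-24.1, 22.0). That places the tangent points at U = (-31.0, 22.0) on NU and W = (-24.1, 28.9) on WG. Then |FW| = |W − F| = 37.6.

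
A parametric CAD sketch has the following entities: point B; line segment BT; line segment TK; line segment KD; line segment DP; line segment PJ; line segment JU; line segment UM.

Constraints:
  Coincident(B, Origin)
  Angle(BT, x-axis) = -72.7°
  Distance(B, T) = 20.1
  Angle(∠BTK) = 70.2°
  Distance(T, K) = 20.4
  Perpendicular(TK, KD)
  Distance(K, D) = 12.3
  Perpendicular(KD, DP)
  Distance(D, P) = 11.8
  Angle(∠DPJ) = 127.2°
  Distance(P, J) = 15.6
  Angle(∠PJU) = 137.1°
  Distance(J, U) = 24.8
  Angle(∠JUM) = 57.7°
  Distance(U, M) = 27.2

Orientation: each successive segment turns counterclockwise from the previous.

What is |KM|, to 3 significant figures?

8.49

∠PJU = 137.1° gives JU at -47.2° from the x-axis; with |JU| = 24.8, U = (22.2, -38.0). ∠JUM = 57.7° gives UM at 75.1° from the x-axis; with |UM| = 27.2, M = (29.2, -11.7). Then |KM| = |M − K| = 8.49.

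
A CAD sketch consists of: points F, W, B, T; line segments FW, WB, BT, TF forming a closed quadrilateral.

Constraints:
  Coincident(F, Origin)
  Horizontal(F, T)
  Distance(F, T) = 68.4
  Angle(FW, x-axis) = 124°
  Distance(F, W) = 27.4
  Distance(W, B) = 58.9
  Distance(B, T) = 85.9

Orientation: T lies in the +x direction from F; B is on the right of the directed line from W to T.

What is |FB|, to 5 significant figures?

37.179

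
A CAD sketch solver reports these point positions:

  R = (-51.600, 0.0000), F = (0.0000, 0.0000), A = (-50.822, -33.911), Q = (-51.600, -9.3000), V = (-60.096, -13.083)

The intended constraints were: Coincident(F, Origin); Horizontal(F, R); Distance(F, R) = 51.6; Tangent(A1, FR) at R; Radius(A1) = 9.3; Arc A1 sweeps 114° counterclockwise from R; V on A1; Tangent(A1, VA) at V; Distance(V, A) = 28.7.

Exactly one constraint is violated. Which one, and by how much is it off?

Distance(V, A) = 28.7 — off by 5.90.

F = (0.00, 0.00) ✓; F.y = 0.00, R.y = 0.00 ✓; |FR| = 51.60 ✓; ∠(QR, RF) = 90.00° ✓; |QR| = 9.300 ✓; bearing(Q→V) − bearing(Q→R) = 114.0° ✓; |QV| = 9.300 ✓; ∠(QV, VA) = 90.00° ✓; |VA| = 22.80 ✗.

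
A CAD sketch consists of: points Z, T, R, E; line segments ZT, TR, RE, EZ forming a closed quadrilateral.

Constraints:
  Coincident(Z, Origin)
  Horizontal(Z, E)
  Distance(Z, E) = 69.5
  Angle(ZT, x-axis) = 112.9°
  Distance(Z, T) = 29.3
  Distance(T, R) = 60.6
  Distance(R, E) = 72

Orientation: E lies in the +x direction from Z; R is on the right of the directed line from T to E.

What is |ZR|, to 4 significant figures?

31.78

Z is at the origin; ZE is horizontal with |ZE| = 69.5 and E in +x, so E = (69.5, 0). ZT runs at 112.9° with |ZT| = 29.3, so T = (-11.40, 26.99). R is determined by |TR| = 60.6 and |RE| = 72.0 together: it lies at the intersection of circle(T, 60.6) and circle(E, 72.0). With |TE| = 85.28, the foot of the radical line on TE is 33.78 from T and the perpendicular offset is √(60.6² − 33.78²) = 50.31. Taking the right-of-TE solution: R = (4.720, -31.43).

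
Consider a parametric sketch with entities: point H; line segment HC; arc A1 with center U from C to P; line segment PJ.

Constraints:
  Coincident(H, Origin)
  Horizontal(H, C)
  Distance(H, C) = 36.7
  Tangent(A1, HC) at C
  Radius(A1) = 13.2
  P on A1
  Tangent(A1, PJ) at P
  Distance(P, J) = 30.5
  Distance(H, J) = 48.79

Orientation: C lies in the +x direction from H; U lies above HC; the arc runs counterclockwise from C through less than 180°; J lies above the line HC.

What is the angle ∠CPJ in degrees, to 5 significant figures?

110.69°

Checks: |UP| = 13.20 ✓; ∠(UP, PJ) = 90.00° ✓; |PJ| = 30.50 ✓; |HJ| = 48.79 ✓.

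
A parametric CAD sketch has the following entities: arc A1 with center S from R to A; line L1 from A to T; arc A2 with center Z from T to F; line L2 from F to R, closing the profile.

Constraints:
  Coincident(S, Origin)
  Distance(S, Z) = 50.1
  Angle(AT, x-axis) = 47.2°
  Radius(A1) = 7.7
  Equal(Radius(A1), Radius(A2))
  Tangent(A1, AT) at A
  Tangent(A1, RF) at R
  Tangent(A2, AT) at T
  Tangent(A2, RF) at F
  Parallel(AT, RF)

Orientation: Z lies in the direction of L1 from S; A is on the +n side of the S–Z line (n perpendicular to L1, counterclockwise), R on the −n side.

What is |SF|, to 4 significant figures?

50.69

Tangency of A1 to both parallel lines with radius 7.7 puts A and R at S ± 7.7·n: A = (-5.650, 5.232), R = (5.650, -5.232). Equal radii place T and F the same way about Z: T = Z + 7.7·n = (28.39, 41.99), F = Z − 7.7·n = (39.69, 31.53). Then |SF| = |F − S| = 50.69.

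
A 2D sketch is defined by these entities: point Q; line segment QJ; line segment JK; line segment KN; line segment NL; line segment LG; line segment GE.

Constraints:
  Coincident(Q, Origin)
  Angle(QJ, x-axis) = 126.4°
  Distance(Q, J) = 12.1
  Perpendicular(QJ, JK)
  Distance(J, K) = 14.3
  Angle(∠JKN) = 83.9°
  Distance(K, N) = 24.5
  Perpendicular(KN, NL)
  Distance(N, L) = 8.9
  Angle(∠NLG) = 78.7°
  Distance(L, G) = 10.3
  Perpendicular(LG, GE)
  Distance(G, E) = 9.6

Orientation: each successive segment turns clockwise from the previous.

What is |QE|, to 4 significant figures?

15.70

Q is at the origin; QJ runs at 126.4° with length 12.1, so J = (-7.180, 9.739). QJ ⟂ JK, so JK runs at 36.40°; with |JK| = 14.3, K = (4.330, 18.23). ∠JKN = 83.9° gives KN at -59.70° from the x-axis; with |KN| = 24.5, N = (16.69, -2.928). The perpendicularity gives NL at right angles to KN, so NL runs at -149.7°; with |NL| = 8.9, L = (9.006, -7.418). ∠NLG = 78.7° gives LG at 109.0° from the x-axis; with |LG| = 10.3, G = (5.653, 2.320). The perpendicularity gives GE at right angles to LG, so GE runs at 19.00°; with |GE| = 9.6, E = (14.73, 5.446). Then |QE| = |E − Q| = 15.70.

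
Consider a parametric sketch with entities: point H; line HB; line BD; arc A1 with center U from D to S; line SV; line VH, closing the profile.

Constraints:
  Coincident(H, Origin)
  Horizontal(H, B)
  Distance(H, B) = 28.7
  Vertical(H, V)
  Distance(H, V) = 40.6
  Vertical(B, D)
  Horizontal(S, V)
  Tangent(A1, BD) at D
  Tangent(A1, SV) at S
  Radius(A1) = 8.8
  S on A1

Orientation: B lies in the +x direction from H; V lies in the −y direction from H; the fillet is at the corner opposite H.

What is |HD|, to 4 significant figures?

42.84

The virtual corner opposite H is at (28.70, -40.60). Tangency of A1 to BD means the radius UD is perpendicular to BD and the tangent condition forces US to be normal to SV, with radius 8.8, so the center U sits 8.8 in from both sides at U = (19.90, -31.80). That places the tangent points at D = (28.70, -31.80) on BD and S = (19.90, -40.60) on SV. Then |HD| = |D − H| = 42.84.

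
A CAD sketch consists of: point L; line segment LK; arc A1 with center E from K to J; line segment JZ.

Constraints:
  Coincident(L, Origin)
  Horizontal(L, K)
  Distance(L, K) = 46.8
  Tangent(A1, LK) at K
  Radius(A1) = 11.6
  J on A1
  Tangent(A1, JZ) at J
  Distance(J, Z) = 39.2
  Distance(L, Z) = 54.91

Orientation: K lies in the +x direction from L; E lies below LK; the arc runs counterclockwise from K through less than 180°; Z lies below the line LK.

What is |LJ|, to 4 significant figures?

36.63

Checks: |EJ| = 11.60 ✓; ∠(EJ, JZ) = 90.00° ✓; |JZ| = 39.20 ✓; |LZ| = 54.91 ✓.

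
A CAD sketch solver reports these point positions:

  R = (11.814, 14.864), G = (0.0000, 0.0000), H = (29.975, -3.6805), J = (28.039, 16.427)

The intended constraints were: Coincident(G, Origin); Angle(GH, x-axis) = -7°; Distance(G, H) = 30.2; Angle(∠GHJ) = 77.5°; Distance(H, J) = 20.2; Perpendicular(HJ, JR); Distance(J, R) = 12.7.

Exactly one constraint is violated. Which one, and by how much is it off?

Distance(J, R) = 12.7 — off by 3.60.

G = (0.00, 0.00) ✓; GH at -7.000° ✓; |GH| = 30.20 ✓; ∠GHJ = 77.50° ✓; |HJ| = 20.20 ✓; ∠(HJ, JR) = 90.00° ✓; |JR| = 16.30 ✗.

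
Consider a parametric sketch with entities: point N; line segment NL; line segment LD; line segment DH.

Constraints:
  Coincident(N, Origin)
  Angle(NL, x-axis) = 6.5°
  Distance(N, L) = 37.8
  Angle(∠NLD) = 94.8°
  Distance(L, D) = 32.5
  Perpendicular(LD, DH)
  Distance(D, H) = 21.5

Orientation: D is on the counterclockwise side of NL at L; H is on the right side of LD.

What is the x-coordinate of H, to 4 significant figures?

58.08

N is at the origin; NL runs at 6.5° with length 37.8, so L = 37.8·(cos 6.5°, sin 6.5°) = (37.56, 4.279). ∠NLD = 94.8°, so LD runs at 6.5° + (180° − 94.8°) = 91.70° from the x-axis; with |LD| = 32.5, D = L + 32.5·(cos 91.70°, sin 91.70°) = (36.59, 36.76). LD ⟂ DH; with |DH| = 21.5 on the right of LD, H = D + 21.5·(0.9996, 0.02967) = (58.08, 37.40). So H.x = 58.08.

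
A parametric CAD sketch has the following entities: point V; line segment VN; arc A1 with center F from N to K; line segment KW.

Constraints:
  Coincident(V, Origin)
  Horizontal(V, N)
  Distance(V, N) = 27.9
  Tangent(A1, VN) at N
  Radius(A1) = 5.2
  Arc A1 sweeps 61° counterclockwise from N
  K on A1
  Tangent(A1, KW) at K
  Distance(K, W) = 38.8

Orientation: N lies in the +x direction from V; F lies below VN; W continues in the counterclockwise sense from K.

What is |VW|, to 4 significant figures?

36.89

V is at the origin; V and N share the same y with |VN| = 27.9 and N on the +x side, so N = (27.90, 0.000). The tangent condition forces FN to be normal to VN, so F = N + (0, -5.2) = (27.90, -5.200). On A1, N sits at bearing 90° from F; a 61° counterclockwise sweep puts K at bearing 151°, so K = F + 5.2·(cos 151°, sin 151°) = (23.35, -2.679). Tangency of A1 to KW means the radius FK is perpendicular to KW, so KW runs along (−sin 151°, cos 151°); with |KW| = 38.8, W = (4.541, -36.61). Then |VW| = |W − V| = 36.89.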